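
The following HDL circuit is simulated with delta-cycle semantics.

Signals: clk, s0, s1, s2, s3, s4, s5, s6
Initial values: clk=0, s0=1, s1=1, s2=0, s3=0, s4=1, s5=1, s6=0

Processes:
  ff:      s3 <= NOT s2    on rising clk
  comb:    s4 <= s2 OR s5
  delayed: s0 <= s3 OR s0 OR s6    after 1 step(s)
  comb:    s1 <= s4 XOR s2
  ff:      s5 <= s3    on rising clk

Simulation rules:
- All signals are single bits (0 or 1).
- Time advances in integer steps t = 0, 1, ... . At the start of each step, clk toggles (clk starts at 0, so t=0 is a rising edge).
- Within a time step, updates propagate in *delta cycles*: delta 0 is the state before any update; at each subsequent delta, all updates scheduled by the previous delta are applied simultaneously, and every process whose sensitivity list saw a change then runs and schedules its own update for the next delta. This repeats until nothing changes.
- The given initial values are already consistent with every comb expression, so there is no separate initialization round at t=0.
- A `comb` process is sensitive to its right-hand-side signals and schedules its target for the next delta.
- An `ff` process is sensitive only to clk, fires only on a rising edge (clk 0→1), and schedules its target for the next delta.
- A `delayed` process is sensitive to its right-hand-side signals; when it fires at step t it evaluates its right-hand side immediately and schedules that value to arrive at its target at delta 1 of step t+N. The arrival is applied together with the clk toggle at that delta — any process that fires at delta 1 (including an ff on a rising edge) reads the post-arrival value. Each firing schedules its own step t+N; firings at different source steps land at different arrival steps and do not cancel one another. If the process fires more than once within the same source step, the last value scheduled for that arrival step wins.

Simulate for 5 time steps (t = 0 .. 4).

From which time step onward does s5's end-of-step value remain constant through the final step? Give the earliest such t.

t0.Δ0 s1=1 s6=0 s5=1 s3=0 s2=0 clk=0 s0=1 s4=1
t0.Δ1 s1=1 s6=0 s5=1 s3=0 s2=0 clk=1 s0=1 s4=1
t0.Δ2 s1=1 s6=0 s5=0 s3=1 s2=0 clk=1 s0=1 s4=1
t0.Δ3 s1=1 s6=0 s5=0 s3=1 s2=0 clk=1 s0=1 s4=0
t0.Δ4 s1=0 s6=0 s5=0 s3=1 s2=0 clk=1 s0=1 s4=0
t1.Δ0 s1=0 s6=0 s5=0 s3=1 s2=0 clk=1 s0=1 s4=0
t1.Δ1 s1=0 s6=0 s5=0 s3=1 s2=0 clk=0 s0=1 s4=0
t2.Δ0 s1=0 s6=0 s5=0 s3=1 s2=0 clk=0 s0=1 s4=0
t2.Δ1 s1=0 s6=0 s5=0 s3=1 s2=0 clk=1 s0=1 s4=0
t2.Δ2 s1=0 s6=0 s5=1 s3=1 s2=0 clk=1 s0=1 s4=0
t2.Δ3 s1=0 s6=0 s5=1 s3=1 s2=0 clk=1 s0=1 s4=1
t2.Δ4 s1=1 s6=0 s5=1 s3=1 s2=0 clk=1 s0=1 s4=1
t3.Δ0 s1=1 s6=0 s5=1 s3=1 s2=0 clk=1 s0=1 s4=1
t3.Δ1 s1=1 s6=0 s5=1 s3=1 s2=0 clk=0 s0=1 s4=1
t4.Δ0 s1=1 s6=0 s5=1 s3=1 s2=0 clk=0 s0=1 s4=1
t4.Δ1 s1=1 s6=0 s5=1 s3=1 s2=0 clk=1 s0=1 s4=1

2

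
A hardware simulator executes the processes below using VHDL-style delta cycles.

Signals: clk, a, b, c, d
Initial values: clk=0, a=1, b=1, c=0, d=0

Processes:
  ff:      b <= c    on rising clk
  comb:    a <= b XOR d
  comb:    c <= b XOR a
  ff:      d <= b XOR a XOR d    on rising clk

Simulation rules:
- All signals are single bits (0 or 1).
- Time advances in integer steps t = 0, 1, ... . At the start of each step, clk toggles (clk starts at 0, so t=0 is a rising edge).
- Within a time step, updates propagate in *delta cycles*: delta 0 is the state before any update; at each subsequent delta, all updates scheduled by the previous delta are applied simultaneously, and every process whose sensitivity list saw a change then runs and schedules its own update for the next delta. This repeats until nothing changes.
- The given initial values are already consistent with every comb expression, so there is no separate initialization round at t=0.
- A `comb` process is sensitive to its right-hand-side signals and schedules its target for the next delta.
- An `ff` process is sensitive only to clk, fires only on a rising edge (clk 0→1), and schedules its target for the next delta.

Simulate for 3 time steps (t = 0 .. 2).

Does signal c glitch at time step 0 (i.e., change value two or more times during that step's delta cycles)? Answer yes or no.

yes

[bits: c,a,d,clk,b]
t=0: Δ0=01001 Δ1=01011 Δ2=01010 Δ3=10010 Δ4=00010 | 4Δ
t=1: Δ0=00010 Δ1=00000 | 1Δ
t=2: Δ0=00000 Δ1=00010 | 1Δ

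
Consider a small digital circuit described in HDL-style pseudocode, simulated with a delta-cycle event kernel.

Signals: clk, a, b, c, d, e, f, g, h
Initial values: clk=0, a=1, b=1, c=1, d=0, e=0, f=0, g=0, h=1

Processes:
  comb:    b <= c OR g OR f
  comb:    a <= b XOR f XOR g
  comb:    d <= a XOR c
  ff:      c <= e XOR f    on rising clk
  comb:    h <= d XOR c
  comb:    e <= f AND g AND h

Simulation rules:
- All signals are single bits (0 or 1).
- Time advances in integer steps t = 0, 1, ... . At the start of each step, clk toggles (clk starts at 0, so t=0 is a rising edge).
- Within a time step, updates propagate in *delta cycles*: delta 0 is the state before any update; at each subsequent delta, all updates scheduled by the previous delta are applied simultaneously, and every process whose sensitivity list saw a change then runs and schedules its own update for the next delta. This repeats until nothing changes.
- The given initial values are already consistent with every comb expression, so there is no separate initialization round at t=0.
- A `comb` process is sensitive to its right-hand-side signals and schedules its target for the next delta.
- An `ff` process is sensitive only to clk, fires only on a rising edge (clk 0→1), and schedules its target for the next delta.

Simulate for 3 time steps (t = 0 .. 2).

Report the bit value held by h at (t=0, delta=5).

t=0 Δ0: b=1 a=1 f=0 g=0 d=0 h=1 clk=0 c=1 e=0
  Δ1: clk:0→1
  Δ2: c:1→0
  Δ3: b:1→0, d:0→1, h:1→0
  Δ4: a:1→0, h:0→1
  Δ5: d:1→0
  Δ6: h:1→0
  (6Δ to stable)
t=1 Δ0: b=0 a=0 f=0 g=0 d=0 h=0 clk=1 c=0 e=0
  Δ1: clk:1→0
  (1Δ to stable)
t=2 Δ0: b=0 a=0 f=0 g=0 d=0 h=0 clk=0 c=0 e=0
  Δ1: clk:0→1
  (1Δ to stable)

1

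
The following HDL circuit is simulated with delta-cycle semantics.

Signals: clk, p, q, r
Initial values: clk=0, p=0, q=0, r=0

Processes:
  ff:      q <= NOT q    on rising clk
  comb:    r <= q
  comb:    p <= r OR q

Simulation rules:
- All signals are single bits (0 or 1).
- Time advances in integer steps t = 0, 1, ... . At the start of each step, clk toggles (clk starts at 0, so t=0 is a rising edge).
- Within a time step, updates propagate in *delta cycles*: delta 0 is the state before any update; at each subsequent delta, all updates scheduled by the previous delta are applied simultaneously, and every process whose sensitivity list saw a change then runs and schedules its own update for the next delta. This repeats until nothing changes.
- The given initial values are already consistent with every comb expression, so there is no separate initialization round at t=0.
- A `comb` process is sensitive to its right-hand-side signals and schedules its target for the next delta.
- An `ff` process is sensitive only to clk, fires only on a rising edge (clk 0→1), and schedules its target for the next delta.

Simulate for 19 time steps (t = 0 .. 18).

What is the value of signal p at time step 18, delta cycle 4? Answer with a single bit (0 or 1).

[bits: p,r,clk,q]
t=0: Δ0=0000 Δ1=0010 Δ2=0011 Δ3=1111 | 3Δ
t=1: Δ0=1111 Δ1=1101 | 1Δ
t=2: Δ0=1101 Δ1=1111 Δ2=1110 Δ3=1010 Δ4=0010 | 4Δ
t=3: Δ0=0010 Δ1=0000 | 1Δ
t=4: Δ0=0000 Δ1=0010 Δ2=0011 Δ3=1111 | 3Δ
t=5: Δ0=1111 Δ1=1101 | 1Δ
t=6: Δ0=1101 Δ1=1111 Δ2=1110 Δ3=1010 Δ4=0010 | 4Δ
t=7: Δ0=0010 Δ1=0000 | 1Δ
t=8: Δ0=0000 Δ1=0010 Δ2=0011 Δ3=1111 | 3Δ
t=9: Δ0=1111 Δ1=1101 | 1Δ
t=10: Δ0=1101 Δ1=1111 Δ2=1110 Δ3=1010 Δ4=0010 | 4Δ
t=11: Δ0=0010 Δ1=0000 | 1Δ
t=12: Δ0=0000 Δ1=0010 Δ2=0011 Δ3=1111 | 3Δ
t=13: Δ0=1111 Δ1=1101 | 1Δ
t=14: Δ0=1101 Δ1=1111 Δ2=1110 Δ3=1010 Δ4=0010 | 4Δ
t=15: Δ0=0010 Δ1=0000 | 1Δ
t=16: Δ0=0000 Δ1=0010 Δ2=0011 Δ3=1111 | 3Δ
t=17: Δ0=1111 Δ1=1101 | 1Δ
t=18: Δ0=1101 Δ1=1111 Δ2=1110 Δ3=1010 Δ4=0010 | 4Δ

0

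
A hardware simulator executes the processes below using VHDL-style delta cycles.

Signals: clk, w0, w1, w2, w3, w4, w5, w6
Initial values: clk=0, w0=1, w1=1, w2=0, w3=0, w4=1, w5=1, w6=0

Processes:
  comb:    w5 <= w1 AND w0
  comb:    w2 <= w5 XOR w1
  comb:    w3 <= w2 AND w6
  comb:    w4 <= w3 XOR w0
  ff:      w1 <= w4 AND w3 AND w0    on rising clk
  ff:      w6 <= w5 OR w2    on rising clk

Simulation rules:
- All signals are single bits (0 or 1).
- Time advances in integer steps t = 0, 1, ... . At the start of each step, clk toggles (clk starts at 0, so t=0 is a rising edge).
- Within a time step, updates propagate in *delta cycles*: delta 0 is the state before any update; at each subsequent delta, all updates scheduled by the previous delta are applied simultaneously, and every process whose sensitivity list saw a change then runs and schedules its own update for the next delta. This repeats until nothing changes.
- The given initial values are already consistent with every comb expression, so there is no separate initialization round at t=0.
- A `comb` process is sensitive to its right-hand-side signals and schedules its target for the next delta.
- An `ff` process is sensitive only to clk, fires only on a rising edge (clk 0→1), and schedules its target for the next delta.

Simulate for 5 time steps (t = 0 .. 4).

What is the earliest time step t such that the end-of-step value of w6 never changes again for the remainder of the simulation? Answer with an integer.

2

t=0 Δ0: w1=1 w2=0 w5=1 clk=0 w4=1 w6=0 w3=0 w0=1
  Δ1: clk:0→1
  Δ2: w1:1→0, w6:0→1
  Δ3: w2:0→1, w5:1→0
  Δ4: w2:1→0, w3:0→1
  Δ5: w4:1→0, w3:1→0
  Δ6: w4:0→1
  (6Δ to stable)
t=1 Δ0: w1=0 w2=0 w5=0 clk=1 w4=1 w6=1 w3=0 w0=1
  Δ1: clk:1→0
  (1Δ to stable)
t=2 Δ0: w1=0 w2=0 w5=0 clk=0 w4=1 w6=1 w3=0 w0=1
  Δ1: clk:0→1
  Δ2: w6:1→0
  (2Δ to stable)
t=3 Δ0: w1=0 w2=0 w5=0 clk=1 w4=1 w6=0 w3=0 w0=1
  Δ1: clk:1→0
  (1Δ to stable)
t=4 Δ0: w1=0 w2=0 w5=0 clk=0 w4=1 w6=0 w3=0 w0=1
  Δ1: clk:0→1
  (1Δ to stable)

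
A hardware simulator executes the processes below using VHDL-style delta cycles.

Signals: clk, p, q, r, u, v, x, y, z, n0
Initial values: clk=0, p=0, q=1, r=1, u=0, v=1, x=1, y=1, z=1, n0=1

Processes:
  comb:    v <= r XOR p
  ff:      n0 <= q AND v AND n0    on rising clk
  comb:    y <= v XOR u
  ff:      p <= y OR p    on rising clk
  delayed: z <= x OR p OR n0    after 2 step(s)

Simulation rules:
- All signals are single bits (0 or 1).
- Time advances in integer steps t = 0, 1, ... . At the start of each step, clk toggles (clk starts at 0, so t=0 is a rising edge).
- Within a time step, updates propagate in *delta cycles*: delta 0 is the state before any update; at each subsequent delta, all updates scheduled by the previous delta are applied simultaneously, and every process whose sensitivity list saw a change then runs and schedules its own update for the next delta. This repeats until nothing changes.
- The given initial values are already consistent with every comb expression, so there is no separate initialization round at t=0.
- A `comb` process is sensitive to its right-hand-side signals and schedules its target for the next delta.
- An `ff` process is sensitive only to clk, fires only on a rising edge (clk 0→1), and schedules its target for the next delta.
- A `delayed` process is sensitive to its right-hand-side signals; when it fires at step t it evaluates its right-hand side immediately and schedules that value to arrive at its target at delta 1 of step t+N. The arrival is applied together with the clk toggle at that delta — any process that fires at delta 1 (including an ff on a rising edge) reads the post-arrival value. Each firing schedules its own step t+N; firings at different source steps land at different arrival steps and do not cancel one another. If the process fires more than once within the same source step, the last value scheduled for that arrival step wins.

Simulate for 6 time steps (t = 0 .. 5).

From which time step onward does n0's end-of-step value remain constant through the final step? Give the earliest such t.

t=0 Δ0: p=0 y=1 x=1 n0=1 clk=0 r=1 q=1 z=1 u=0 v=1
  Δ1: clk:0→1
  Δ2: p:0→1
  Δ3: v:1→0
  Δ4: y:1→0
  (4Δ to stable)
t=1 Δ0: p=1 y=0 x=1 n0=1 clk=1 r=1 q=1 z=1 u=0 v=0
  Δ1: clk:1→0
  (1Δ to stable)
t=2 Δ0: p=1 y=0 x=1 n0=1 clk=0 r=1 q=1 z=1 u=0 v=0
  Δ1: clk:0→1
  Δ2: n0:1→0
  (2Δ to stable)
t=3 Δ0: p=1 y=0 x=1 n0=0 clk=1 r=1 q=1 z=1 u=0 v=0
  Δ1: clk:1→0
  (1Δ to stable)
t=4 Δ0: p=1 y=0 x=1 n0=0 clk=0 r=1 q=1 z=1 u=0 v=0
  Δ1: clk:0→1
  (1Δ to stable)
t=5 Δ0: p=1 y=0 x=1 n0=0 clk=1 r=1 q=1 z=1 u=0 v=0
  Δ1: clk:1→0
  (1Δ to stable)

2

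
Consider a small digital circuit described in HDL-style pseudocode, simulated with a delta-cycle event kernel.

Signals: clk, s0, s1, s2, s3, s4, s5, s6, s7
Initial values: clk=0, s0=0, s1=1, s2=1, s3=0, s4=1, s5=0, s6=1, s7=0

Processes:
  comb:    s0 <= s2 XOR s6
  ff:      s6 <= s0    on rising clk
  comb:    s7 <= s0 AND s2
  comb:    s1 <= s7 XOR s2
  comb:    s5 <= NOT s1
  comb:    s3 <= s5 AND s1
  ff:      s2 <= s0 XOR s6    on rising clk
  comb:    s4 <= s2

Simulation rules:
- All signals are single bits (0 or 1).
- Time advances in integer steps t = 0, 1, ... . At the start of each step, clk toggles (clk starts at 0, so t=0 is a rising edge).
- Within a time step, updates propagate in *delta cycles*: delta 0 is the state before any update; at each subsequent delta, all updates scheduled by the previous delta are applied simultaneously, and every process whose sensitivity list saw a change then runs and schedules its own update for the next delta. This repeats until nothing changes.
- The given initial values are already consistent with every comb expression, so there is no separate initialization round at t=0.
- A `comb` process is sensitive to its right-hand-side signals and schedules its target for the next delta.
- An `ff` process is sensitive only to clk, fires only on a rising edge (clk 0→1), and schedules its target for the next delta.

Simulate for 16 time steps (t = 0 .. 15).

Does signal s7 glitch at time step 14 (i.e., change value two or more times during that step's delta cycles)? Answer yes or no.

[bits: s6,s1,s7,s0,s3,clk,s4,s5,s2]
t=0: Δ0=110000101 Δ1=110001101 Δ2=010001101 Δ3=010101101 Δ4=011101101 Δ5=001101101 Δ6=001101111 | 6Δ
t=1: Δ0=001101111 Δ1=001100111 | 1Δ
t=2: Δ0=001100111 Δ1=001101111 Δ2=101101111 Δ3=101001111 Δ4=100001111 Δ5=110001111 Δ6=110011101 Δ7=110001101 | 7Δ
t=3: Δ0=110001101 Δ1=110000101 | 1Δ
t=4: Δ0=110000101 Δ1=110001101 Δ2=010001101 Δ3=010101101 Δ4=011101101 Δ5=001101101 Δ6=001101111 | 6Δ
t=5: Δ0=001101111 Δ1=001100111 | 1Δ
t=6: Δ0=001100111 Δ1=001101111 Δ2=101101111 Δ3=101001111 Δ4=100001111 Δ5=110001111 Δ6=110011101 Δ7=110001101 | 7Δ
t=7: Δ0=110001101 Δ1=110000101 | 1Δ
t=8: Δ0=110000101 Δ1=110001101 Δ2=010001101 Δ3=010101101 Δ4=011101101 Δ5=001101101 Δ6=001101111 | 6Δ
t=9: Δ0=001101111 Δ1=001100111 | 1Δ
t=10: Δ0=001100111 Δ1=001101111 Δ2=101101111 Δ3=101001111 Δ4=100001111 Δ5=110001111 Δ6=110011101 Δ7=110001101 | 7Δ
t=11: Δ0=110001101 Δ1=110000101 | 1Δ
t=12: Δ0=110000101 Δ1=110001101 Δ2=010001101 Δ3=010101101 Δ4=011101101 Δ5=001101101 Δ6=001101111 | 6Δ
t=13: Δ0=001101111 Δ1=001100111 | 1Δ
t=14: Δ0=001100111 Δ1=001101111 Δ2=101101111 Δ3=101001111 Δ4=100001111 Δ5=110001111 Δ6=110011101 Δ7=110001101 | 7Δ
t=15: Δ0=110001101 Δ1=110000101 | 1Δ

no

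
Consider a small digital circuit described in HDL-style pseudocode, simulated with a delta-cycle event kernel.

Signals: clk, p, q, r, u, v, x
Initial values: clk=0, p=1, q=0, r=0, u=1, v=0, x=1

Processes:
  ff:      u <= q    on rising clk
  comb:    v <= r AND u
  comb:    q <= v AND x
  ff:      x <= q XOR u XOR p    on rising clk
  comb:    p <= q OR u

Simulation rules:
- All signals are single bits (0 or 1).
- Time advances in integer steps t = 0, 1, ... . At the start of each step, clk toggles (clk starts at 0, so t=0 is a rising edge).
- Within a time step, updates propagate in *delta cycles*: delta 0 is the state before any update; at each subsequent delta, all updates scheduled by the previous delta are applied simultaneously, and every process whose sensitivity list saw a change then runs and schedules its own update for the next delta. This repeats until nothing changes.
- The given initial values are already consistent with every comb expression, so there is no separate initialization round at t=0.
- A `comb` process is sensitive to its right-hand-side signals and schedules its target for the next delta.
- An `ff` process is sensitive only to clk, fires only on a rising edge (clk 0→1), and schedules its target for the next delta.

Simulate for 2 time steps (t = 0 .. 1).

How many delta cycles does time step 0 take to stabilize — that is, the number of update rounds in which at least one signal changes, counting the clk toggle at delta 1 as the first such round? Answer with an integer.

3

t0.Δ0 v=0 u=1 r=0 q=0 clk=0 x=1 p=1
t0.Δ1 v=0 u=1 r=0 q=0 clk=1 x=1 p=1
t0.Δ2 v=0 u=0 r=0 q=0 clk=1 x=0 p=1
t0.Δ3 v=0 u=0 r=0 q=0 clk=1 x=0 p=0
t1.Δ0 v=0 u=0 r=0 q=0 clk=1 x=0 p=0
t1.Δ1 v=0 u=0 r=0 q=0 clk=0 x=0 p=0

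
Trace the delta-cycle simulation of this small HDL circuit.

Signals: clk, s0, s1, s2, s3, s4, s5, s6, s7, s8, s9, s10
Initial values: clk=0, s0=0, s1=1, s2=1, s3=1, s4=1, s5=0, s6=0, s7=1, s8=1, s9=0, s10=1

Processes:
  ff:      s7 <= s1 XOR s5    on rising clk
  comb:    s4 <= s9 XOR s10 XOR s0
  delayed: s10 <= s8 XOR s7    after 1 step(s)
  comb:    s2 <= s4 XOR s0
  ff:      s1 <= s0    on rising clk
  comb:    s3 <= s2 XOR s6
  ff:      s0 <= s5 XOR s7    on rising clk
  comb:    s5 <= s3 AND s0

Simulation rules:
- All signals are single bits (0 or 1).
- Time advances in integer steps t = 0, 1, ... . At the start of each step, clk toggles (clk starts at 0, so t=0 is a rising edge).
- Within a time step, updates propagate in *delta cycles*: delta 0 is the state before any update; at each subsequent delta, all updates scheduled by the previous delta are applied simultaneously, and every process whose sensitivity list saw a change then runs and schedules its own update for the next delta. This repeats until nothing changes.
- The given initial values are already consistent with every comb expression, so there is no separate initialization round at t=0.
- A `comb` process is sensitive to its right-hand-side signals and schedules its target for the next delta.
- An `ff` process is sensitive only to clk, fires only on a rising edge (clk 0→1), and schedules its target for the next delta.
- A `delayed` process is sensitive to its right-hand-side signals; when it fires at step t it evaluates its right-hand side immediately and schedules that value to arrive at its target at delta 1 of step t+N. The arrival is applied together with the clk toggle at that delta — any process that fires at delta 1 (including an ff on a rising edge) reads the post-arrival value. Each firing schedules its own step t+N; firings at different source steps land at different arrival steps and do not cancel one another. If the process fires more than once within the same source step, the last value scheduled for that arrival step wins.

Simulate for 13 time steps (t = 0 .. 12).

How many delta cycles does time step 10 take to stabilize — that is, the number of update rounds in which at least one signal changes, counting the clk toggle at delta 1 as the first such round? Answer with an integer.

[bits: s10,clk,s3,s7,s9,s1,s6,s2,s5,s8,s4,s0]
t=0: Δ0=101101010110 Δ1=111101010110 Δ2=111100010111 Δ3=111100001101 Δ4=110100011101 Δ5=111100010101 Δ6=111100011101 | 6Δ
t=1: Δ0=111100011101 Δ1=101100011101 | 1Δ
t=2: Δ0=101100011101 Δ1=111100011101 Δ2=111101011100 Δ3=111101000110 Δ4=110101010110 Δ5=111101010110 | 5Δ
t=3: Δ0=111101010110 Δ1=101101010110 | 1Δ
t=4: Δ0=101101010110 Δ1=111101010110 Δ2=111100010111 Δ3=111100001101 Δ4=110100011101 Δ5=111100010101 Δ6=111100011101 | 6Δ
t=5: Δ0=111100011101 Δ1=101100011101 | 1Δ
t=6: Δ0=101100011101 Δ1=111100011101 Δ2=111101011100 Δ3=111101000110 Δ4=110101010110 Δ5=111101010110 | 5Δ
t=7: Δ0=111101010110 Δ1=101101010110 | 1Δ
t=8: Δ0=101101010110 Δ1=111101010110 Δ2=111100010111 Δ3=111100001101 Δ4=110100011101 Δ5=111100010101 Δ6=111100011101 | 6Δ
t=9: Δ0=111100011101 Δ1=101100011101 | 1Δ
t=10: Δ0=101100011101 Δ1=111100011101 Δ2=111101011100 Δ3=111101000110 Δ4=110101010110 Δ5=111101010110 | 5Δ
t=11: Δ0=111101010110 Δ1=101101010110 | 1Δ
t=12: Δ0=101101010110 Δ1=111101010110 Δ2=111100010111 Δ3=111100001101 Δ4=110100011101 Δ5=111100010101 Δ6=111100011101 | 6Δ

5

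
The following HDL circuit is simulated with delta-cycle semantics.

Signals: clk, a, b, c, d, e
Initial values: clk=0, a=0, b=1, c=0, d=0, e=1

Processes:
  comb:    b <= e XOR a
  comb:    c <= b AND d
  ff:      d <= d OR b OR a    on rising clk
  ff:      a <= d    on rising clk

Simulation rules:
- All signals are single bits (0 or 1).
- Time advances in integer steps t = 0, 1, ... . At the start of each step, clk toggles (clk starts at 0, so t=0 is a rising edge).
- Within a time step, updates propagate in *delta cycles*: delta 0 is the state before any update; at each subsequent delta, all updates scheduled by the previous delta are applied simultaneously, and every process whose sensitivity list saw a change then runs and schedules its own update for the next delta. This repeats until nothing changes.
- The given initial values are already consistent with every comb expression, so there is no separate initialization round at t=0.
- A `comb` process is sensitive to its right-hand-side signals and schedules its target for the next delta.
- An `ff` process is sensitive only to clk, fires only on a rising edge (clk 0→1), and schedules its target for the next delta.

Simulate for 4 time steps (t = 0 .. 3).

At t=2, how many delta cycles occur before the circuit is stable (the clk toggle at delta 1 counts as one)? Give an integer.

4

[bits: d,c,e,b,clk,a]
t=0: Δ0=001100 Δ1=001110 Δ2=101110 Δ3=111110 | 3Δ
t=1: Δ0=111110 Δ1=111100 | 1Δ
t=2: Δ0=111100 Δ1=111110 Δ2=111111 Δ3=111011 Δ4=101011 | 4Δ
t=3: Δ0=101011 Δ1=101001 | 1Δ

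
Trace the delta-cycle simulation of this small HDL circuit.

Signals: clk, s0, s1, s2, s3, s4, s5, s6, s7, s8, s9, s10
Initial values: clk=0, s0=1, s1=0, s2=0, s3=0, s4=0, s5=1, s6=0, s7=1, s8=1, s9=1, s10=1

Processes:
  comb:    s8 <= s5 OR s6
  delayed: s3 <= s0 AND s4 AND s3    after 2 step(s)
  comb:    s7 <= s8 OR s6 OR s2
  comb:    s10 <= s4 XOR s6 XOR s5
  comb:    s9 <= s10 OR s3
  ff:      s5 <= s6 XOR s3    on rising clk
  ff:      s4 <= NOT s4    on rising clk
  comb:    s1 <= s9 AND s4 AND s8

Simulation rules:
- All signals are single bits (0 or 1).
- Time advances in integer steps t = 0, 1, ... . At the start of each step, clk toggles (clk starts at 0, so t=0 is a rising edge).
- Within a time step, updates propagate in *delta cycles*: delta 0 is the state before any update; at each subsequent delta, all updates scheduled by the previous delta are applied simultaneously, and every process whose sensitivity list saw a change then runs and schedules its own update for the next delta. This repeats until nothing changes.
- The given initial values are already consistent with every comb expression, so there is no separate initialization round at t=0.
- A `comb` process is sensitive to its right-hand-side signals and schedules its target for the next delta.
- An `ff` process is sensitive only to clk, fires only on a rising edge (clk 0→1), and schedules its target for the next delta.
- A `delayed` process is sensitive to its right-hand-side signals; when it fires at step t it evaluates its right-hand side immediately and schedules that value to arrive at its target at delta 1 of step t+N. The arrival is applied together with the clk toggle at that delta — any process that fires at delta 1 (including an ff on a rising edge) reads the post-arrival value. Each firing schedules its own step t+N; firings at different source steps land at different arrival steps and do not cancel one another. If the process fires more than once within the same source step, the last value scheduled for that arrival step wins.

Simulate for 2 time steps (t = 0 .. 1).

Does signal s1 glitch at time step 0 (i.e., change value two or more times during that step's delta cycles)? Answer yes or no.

[bits: s5,clk,s9,s0,s10,s8,s4,s2,s1,s7,s6,s3]
t=0: Δ0=101111000100 Δ1=111111000100 Δ2=011111100100 Δ3=011110101100 Δ4=011110100000 | 4Δ
t=1: Δ0=011110100000 Δ1=001110100000 | 1Δ

yes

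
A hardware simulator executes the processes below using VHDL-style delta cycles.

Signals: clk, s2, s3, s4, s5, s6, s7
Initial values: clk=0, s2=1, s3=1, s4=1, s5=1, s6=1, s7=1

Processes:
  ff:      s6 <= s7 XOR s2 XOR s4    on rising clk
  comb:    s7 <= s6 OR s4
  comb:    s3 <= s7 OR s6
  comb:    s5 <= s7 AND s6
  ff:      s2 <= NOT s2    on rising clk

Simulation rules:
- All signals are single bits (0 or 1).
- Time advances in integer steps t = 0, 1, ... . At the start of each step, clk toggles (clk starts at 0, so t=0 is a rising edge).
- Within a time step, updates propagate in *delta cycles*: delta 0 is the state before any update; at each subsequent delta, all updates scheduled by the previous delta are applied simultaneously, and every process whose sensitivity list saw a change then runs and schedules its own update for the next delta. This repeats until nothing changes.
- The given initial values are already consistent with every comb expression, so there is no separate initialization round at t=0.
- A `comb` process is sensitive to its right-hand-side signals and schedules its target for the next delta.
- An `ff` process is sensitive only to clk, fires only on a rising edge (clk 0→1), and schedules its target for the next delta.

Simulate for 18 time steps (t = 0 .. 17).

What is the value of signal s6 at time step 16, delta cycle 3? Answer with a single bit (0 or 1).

1

[bits: s7,s5,s3,s2,clk,s6,s4]
t=0: Δ0=1111011 Δ1=1111111 Δ2=1110111 | 2Δ
t=1: Δ0=1110111 Δ1=1110011 | 1Δ
t=2: Δ0=1110011 Δ1=1110111 Δ2=1111101 Δ3=1011101 | 3Δ
t=3: Δ0=1011101 Δ1=1011001 | 1Δ
t=4: Δ0=1011001 Δ1=1011101 Δ2=1010111 Δ3=1110111 | 3Δ
t=5: Δ0=1110111 Δ1=1110011 | 1Δ
t=6: Δ0=1110011 Δ1=1110111 Δ2=1111101 Δ3=1011101 | 3Δ
t=7: Δ0=1011101 Δ1=1011001 | 1Δ
t=8: Δ0=1011001 Δ1=1011101 Δ2=1010111 Δ3=1110111 | 3Δ
t=9: Δ0=1110111 Δ1=1110011 | 1Δ
t=10: Δ0=1110011 Δ1=1110111 Δ2=1111101 Δ3=1011101 | 3Δ
t=11: Δ0=1011101 Δ1=1011001 | 1Δ
t=12: Δ0=1011001 Δ1=1011101 Δ2=1010111 Δ3=1110111 | 3Δ
t=13: Δ0=1110111 Δ1=1110011 | 1Δ
t=14: Δ0=1110011 Δ1=1110111 Δ2=1111101 Δ3=1011101 | 3Δ
t=15: Δ0=1011101 Δ1=1011001 | 1Δ
t=16: Δ0=1011001 Δ1=1011101 Δ2=1010111 Δ3=1110111 | 3Δ
t=17: Δ0=1110111 Δ1=1110011 | 1Δ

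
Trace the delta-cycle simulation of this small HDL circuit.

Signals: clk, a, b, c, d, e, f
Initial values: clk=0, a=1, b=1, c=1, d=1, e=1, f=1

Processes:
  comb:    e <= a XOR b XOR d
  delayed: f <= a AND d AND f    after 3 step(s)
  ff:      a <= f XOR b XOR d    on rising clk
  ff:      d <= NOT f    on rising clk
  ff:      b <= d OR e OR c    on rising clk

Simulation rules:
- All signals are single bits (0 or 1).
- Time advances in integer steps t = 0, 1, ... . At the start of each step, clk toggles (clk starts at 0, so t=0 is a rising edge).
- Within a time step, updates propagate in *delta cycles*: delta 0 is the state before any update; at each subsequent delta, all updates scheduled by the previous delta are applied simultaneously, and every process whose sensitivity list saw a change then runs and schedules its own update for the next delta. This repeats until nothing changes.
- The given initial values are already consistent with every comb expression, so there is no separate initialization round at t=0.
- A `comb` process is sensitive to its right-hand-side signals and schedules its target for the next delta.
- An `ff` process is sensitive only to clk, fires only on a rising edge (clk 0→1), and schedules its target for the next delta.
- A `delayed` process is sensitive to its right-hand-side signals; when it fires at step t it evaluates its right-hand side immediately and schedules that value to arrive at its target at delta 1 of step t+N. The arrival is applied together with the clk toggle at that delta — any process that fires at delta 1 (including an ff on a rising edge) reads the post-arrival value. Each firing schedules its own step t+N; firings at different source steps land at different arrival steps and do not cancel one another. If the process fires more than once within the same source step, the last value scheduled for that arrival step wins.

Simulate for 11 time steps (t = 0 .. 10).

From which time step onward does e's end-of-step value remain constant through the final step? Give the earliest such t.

6

t=0 Δ0: a=1 d=1 f=1 c=1 clk=0 e=1 b=1
  Δ1: clk:0→1
  Δ2: d:1→0
  Δ3: e:1→0
  (3Δ to stable)
t=1 Δ0: a=1 d=0 f=1 c=1 clk=1 e=0 b=1
  Δ1: clk:1→0
  (1Δ to stable)
t=2 Δ0: a=1 d=0 f=1 c=1 clk=0 e=0 b=1
  Δ1: clk:0→1
  Δ2: a:1→0
  Δ3: e:0→1
  (3Δ to stable)
t=3 Δ0: a=0 d=0 f=1 c=1 clk=1 e=1 b=1
  Δ1: f:1→0, clk:1→0
  (1Δ to stable)
t=4 Δ0: a=0 d=0 f=0 c=1 clk=0 e=1 b=1
  Δ1: clk:0→1
  Δ2: a:0→1, d:0→1
  (2Δ to stable)
t=5 Δ0: a=1 d=1 f=0 c=1 clk=1 e=1 b=1
  Δ1: clk:1→0
  (1Δ to stable)
t=6 Δ0: a=1 d=1 f=0 c=1 clk=0 e=1 b=1
  Δ1: clk:0→1
  Δ2: a:1→0
  Δ3: e:1→0
  (3Δ to stable)
t=7 Δ0: a=0 d=1 f=0 c=1 clk=1 e=0 b=1
  Δ1: clk:1→0
  (1Δ to stable)
t=8 Δ0: a=0 d=1 f=0 c=1 clk=0 e=0 b=1
  Δ1: clk:0→1
  (1Δ to stable)
t=9 Δ0: a=0 d=1 f=0 c=1 clk=1 e=0 b=1
  Δ1: clk:1→0
  (1Δ to stable)
t=10 Δ0: a=0 d=1 f=0 c=1 clk=0 e=0 b=1
  Δ1: clk:0→1
  (1Δ to stable)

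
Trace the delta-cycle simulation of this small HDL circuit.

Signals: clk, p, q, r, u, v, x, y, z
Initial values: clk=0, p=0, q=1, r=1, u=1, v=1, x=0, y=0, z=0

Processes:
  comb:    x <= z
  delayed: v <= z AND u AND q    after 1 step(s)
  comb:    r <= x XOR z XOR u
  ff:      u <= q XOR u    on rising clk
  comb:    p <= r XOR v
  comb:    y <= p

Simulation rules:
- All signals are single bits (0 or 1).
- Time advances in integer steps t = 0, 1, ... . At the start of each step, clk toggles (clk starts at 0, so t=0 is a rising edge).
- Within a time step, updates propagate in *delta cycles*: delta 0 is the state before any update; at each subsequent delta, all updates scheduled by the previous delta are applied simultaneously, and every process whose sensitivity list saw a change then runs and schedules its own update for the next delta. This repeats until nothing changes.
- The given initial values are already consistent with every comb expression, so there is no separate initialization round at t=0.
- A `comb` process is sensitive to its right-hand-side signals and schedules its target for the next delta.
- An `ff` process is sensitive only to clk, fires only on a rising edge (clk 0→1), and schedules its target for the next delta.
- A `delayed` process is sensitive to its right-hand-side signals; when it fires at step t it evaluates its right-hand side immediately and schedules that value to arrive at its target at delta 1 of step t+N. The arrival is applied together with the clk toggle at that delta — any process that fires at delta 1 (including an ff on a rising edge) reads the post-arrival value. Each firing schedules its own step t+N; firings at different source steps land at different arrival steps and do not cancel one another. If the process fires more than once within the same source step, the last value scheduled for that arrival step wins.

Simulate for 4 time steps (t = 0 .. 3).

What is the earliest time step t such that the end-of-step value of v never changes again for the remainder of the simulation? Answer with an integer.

t0.Δ0 q=1 clk=0 y=0 r=1 v=1 p=0 u=1 z=0 x=0
t0.Δ1 q=1 clk=1 y=0 r=1 v=1 p=0 u=1 z=0 x=0
t0.Δ2 q=1 clk=1 y=0 r=1 v=1 p=0 u=0 z=0 x=0
t0.Δ3 q=1 clk=1 y=0 r=0 v=1 p=0 u=0 z=0 x=0
t0.Δ4 q=1 clk=1 y=0 r=0 v=1 p=1 u=0 z=0 x=0
t0.Δ5 q=1 clk=1 y=1 r=0 v=1 p=1 u=0 z=0 x=0
t1.Δ0 q=1 clk=1 y=1 r=0 v=1 p=1 u=0 z=0 x=0
t1.Δ1 q=1 clk=0 y=1 r=0 v=0 p=1 u=0 z=0 x=0
t1.Δ2 q=1 clk=0 y=1 r=0 v=0 p=0 u=0 z=0 x=0
t1.Δ3 q=1 clk=0 y=0 r=0 v=0 p=0 u=0 z=0 x=0
t2.Δ0 q=1 clk=0 y=0 r=0 v=0 p=0 u=0 z=0 x=0
t2.Δ1 q=1 clk=1 y=0 r=0 v=0 p=0 u=0 z=0 x=0
t2.Δ2 q=1 clk=1 y=0 r=0 v=0 p=0 u=1 z=0 x=0
t2.Δ3 q=1 clk=1 y=0 r=1 v=0 p=0 u=1 z=0 x=0
t2.Δ4 q=1 clk=1 y=0 r=1 v=0 p=1 u=1 z=0 x=0
t2.Δ5 q=1 clk=1 y=1 r=1 v=0 p=1 u=1 z=0 x=0
t3.Δ0 q=1 clk=1 y=1 r=1 v=0 p=1 u=1 z=0 x=0
t3.Δ1 q=1 clk=0 y=1 r=1 v=0 p=1 u=1 z=0 x=0

1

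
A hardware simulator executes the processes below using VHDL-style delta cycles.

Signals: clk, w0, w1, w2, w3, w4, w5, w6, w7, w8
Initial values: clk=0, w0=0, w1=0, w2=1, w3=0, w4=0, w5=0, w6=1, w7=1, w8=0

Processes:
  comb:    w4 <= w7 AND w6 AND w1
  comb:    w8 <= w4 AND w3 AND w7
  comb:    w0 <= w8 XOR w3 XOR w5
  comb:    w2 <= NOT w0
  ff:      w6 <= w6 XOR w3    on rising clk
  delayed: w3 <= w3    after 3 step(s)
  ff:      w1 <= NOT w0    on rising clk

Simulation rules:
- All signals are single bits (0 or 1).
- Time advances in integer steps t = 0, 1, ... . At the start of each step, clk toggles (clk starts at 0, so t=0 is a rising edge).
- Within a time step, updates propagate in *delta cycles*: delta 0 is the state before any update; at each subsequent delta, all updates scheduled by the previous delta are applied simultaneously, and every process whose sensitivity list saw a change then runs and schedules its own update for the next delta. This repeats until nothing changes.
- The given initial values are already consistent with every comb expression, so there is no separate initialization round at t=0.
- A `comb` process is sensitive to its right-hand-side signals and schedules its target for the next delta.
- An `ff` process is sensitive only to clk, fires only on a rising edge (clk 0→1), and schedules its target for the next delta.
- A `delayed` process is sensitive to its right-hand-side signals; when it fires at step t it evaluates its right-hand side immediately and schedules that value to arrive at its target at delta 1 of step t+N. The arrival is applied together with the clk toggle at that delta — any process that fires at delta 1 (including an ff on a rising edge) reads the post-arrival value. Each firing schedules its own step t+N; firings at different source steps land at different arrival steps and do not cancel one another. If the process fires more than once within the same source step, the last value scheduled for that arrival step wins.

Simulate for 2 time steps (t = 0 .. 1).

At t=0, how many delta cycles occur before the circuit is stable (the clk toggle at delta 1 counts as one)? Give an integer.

3

[bits: w5,w7,w2,w1,clk,w6,w3,w0,w4,w8]
t=0: Δ0=0110010000 Δ1=0110110000 Δ2=0111110000 Δ3=0111110010 | 3Δ
t=1: Δ0=0111110010 Δ1=0111010010 | 1Δ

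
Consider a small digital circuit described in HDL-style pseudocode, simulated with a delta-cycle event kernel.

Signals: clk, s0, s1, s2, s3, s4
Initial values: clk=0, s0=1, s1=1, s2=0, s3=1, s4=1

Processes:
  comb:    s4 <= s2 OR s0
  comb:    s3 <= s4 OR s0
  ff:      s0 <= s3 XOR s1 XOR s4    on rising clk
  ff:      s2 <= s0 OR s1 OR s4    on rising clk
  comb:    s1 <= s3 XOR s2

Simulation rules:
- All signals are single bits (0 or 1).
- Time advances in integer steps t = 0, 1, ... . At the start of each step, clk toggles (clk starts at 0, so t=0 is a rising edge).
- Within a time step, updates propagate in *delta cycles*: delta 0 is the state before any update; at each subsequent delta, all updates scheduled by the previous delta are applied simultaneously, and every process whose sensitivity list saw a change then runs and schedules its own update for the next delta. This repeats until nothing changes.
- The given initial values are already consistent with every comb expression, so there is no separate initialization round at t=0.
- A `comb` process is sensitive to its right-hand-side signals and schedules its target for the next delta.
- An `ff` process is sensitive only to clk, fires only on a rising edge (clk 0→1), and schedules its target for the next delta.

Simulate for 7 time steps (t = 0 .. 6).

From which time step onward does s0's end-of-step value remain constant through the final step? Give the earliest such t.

t0.Δ0 s2=0 s4=1 clk=0 s3=1 s1=1 s0=1
t0.Δ1 s2=0 s4=1 clk=1 s3=1 s1=1 s0=1
t0.Δ2 s2=1 s4=1 clk=1 s3=1 s1=1 s0=1
t0.Δ3 s2=1 s4=1 clk=1 s3=1 s1=0 s0=1
t1.Δ0 s2=1 s4=1 clk=1 s3=1 s1=0 s0=1
t1.Δ1 s2=1 s4=1 clk=0 s3=1 s1=0 s0=1
t2.Δ0 s2=1 s4=1 clk=0 s3=1 s1=0 s0=1
t2.Δ1 s2=1 s4=1 clk=1 s3=1 s1=0 s0=1
t2.Δ2 s2=1 s4=1 clk=1 s3=1 s1=0 s0=0
t3.Δ0 s2=1 s4=1 clk=1 s3=1 s1=0 s0=0
t3.Δ1 s2=1 s4=1 clk=0 s3=1 s1=0 s0=0
t4.Δ0 s2=1 s4=1 clk=0 s3=1 s1=0 s0=0
t4.Δ1 s2=1 s4=1 clk=1 s3=1 s1=0 s0=0
t5.Δ0 s2=1 s4=1 clk=1 s3=1 s1=0 s0=0
t5.Δ1 s2=1 s4=1 clk=0 s3=1 s1=0 s0=0
t6.Δ0 s2=1 s4=1 clk=0 s3=1 s1=0 s0=0
t6.Δ1 s2=1 s4=1 clk=1 s3=1 s1=0 s0=0

2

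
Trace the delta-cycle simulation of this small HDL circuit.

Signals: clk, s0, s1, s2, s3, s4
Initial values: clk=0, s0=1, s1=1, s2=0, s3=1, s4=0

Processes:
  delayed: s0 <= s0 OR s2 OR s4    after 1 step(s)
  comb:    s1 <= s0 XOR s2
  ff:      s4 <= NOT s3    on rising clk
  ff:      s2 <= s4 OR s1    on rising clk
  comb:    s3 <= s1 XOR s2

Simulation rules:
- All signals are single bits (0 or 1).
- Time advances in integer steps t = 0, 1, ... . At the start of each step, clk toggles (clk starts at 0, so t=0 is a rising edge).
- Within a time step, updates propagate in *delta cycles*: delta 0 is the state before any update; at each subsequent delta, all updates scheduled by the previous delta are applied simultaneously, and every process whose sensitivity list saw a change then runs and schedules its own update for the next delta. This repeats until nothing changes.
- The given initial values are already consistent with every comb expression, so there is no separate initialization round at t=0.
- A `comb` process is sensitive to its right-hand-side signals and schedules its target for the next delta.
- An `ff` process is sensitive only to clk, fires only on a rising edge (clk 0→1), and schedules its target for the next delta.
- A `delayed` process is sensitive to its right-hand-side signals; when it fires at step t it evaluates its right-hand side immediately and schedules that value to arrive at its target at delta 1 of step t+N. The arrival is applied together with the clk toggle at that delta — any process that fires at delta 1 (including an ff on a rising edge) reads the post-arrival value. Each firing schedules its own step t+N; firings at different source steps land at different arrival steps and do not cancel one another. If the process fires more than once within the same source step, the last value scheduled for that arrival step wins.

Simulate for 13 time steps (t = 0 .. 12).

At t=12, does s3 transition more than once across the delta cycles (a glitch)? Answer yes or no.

yes

t0.Δ0 clk=0 s4=0 s1=1 s3=1 s2=0 s0=1
t0.Δ1 clk=1 s4=0 s1=1 s3=1 s2=0 s0=1
t0.Δ2 clk=1 s4=0 s1=1 s3=1 s2=1 s0=1
t0.Δ3 clk=1 s4=0 s1=0 s3=0 s2=1 s0=1
t0.Δ4 clk=1 s4=0 s1=0 s3=1 s2=1 s0=1
t1.Δ0 clk=1 s4=0 s1=0 s3=1 s2=1 s0=1
t1.Δ1 clk=0 s4=0 s1=0 s3=1 s2=1 s0=1
t2.Δ0 clk=0 s4=0 s1=0 s3=1 s2=1 s0=1
t2.Δ1 clk=1 s4=0 s1=0 s3=1 s2=1 s0=1
t2.Δ2 clk=1 s4=0 s1=0 s3=1 s2=0 s0=1
t2.Δ3 clk=1 s4=0 s1=1 s3=0 s2=0 s0=1
t2.Δ4 clk=1 s4=0 s1=1 s3=1 s2=0 s0=1
t3.Δ0 clk=1 s4=0 s1=1 s3=1 s2=0 s0=1
t3.Δ1 clk=0 s4=0 s1=1 s3=1 s2=0 s0=1
t4.Δ0 clk=0 s4=0 s1=1 s3=1 s2=0 s0=1
t4.Δ1 clk=1 s4=0 s1=1 s3=1 s2=0 s0=1
t4.Δ2 clk=1 s4=0 s1=1 s3=1 s2=1 s0=1
t4.Δ3 clk=1 s4=0 s1=0 s3=0 s2=1 s0=1
t4.Δ4 clk=1 s4=0 s1=0 s3=1 s2=1 s0=1
t5.Δ0 clk=1 s4=0 s1=0 s3=1 s2=1 s0=1
t5.Δ1 clk=0 s4=0 s1=0 s3=1 s2=1 s0=1
t6.Δ0 clk=0 s4=0 s1=0 s3=1 s2=1 s0=1
t6.Δ1 clk=1 s4=0 s1=0 s3=1 s2=1 s0=1
t6.Δ2 clk=1 s4=0 s1=0 s3=1 s2=0 s0=1
t6.Δ3 clk=1 s4=0 s1=1 s3=0 s2=0 s0=1
t6.Δ4 clk=1 s4=0 s1=1 s3=1 s2=0 s0=1
t7.Δ0 clk=1 s4=0 s1=1 s3=1 s2=0 s0=1
t7.Δ1 clk=0 s4=0 s1=1 s3=1 s2=0 s0=1
t8.Δ0 clk=0 s4=0 s1=1 s3=1 s2=0 s0=1
t8.Δ1 clk=1 s4=0 s1=1 s3=1 s2=0 s0=1
t8.Δ2 clk=1 s4=0 s1=1 s3=1 s2=1 s0=1
t8.Δ3 clk=1 s4=0 s1=0 s3=0 s2=1 s0=1
t8.Δ4 clk=1 s4=0 s1=0 s3=1 s2=1 s0=1
t9.Δ0 clk=1 s4=0 s1=0 s3=1 s2=1 s0=1
t9.Δ1 clk=0 s4=0 s1=0 s3=1 s2=1 s0=1
t10.Δ0 clk=0 s4=0 s1=0 s3=1 s2=1 s0=1
t10.Δ1 clk=1 s4=0 s1=0 s3=1 s2=1 s0=1
t10.Δ2 clk=1 s4=0 s1=0 s3=1 s2=0 s0=1
t10.Δ3 clk=1 s4=0 s1=1 s3=0 s2=0 s0=1
t10.Δ4 clk=1 s4=0 s1=1 s3=1 s2=0 s0=1
t11.Δ0 clk=1 s4=0 s1=1 s3=1 s2=0 s0=1
t11.Δ1 clk=0 s4=0 s1=1 s3=1 s2=0 s0=1
t12.Δ0 clk=0 s4=0 s1=1 s3=1 s2=0 s0=1
t12.Δ1 clk=1 s4=0 s1=1 s3=1 s2=0 s0=1
t12.Δ2 clk=1 s4=0 s1=1 s3=1 s2=1 s0=1
t12.Δ3 clk=1 s4=0 s1=0 s3=0 s2=1 s0=1
t12.Δ4 clk=1 s4=0 s1=0 s3=1 s2=1 s0=1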